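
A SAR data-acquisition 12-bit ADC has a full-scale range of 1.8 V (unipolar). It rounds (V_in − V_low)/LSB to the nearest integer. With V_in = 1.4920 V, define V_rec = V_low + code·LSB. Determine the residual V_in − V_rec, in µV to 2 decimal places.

One LSB is 1.8 V / 4096 = 439.45 µV.
(1.4920 − 0)/0.000439453 = 3395.1289; round gives code 3395.
V_rec = 0 + 3395·0.000439453 = 1.4919434 V.
V_in − V_rec = 5.66406e-05 V = 56.64 µV.

56.64 µV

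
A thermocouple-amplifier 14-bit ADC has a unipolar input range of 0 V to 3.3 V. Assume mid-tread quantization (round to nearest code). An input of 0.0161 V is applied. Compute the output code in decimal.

Full-scale span = 3.3 V; LSB = 3.3/2^14 = 201.42 µV.
(V_in − V_low)/LSB = (0.0161 − 0) / 0.000201416 = 79.934.
Round → code 80.

code 80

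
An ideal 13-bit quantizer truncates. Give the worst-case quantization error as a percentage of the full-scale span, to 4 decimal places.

Truncating → worst-case error = 1 LSB = V_FS/2^13, so 100/8192 = 0.012207 % of full scale.

0.0122 %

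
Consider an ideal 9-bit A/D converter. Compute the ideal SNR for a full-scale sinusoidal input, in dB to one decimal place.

55.9 dB

SNR ≈ 6.02·N + 1.76 dB = 6.02·9 + 1.76 = 55.94 dB.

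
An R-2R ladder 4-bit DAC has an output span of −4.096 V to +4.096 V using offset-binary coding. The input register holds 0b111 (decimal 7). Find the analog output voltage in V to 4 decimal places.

LSB = 8.192 V / 2^4 = 0.5120 V.
Code 0b111 = 7 decimal.
V_out = (−4.096) + 7 × 0.512 V = -0.512 V.

-0.5120 V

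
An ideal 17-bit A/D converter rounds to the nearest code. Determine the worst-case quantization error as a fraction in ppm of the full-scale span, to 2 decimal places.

3.81 ppm

Rounding → worst-case error = ½ LSB = V_FS/2^18, so 1e+06/262144 = 3.8147 ppm of full scale.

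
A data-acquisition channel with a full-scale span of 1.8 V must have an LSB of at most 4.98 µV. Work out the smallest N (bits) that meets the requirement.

Number of steps required ≥ 1.8 V / 4.98 µV = 361445.78.
Need 2^N ≥ 361445.78; 2^18 = 262144, 2^19 = 524288.
Minimum N = 19.

19 bits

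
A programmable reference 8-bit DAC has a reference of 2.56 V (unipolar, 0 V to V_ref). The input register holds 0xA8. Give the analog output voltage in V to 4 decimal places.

LSB = 2.56 V / 2^8 = 10.000 mV.
Code 0xA8 = 168 decimal.
V_out = 0 + 168 × 0.01 V = 1.68 V.

1.6800 V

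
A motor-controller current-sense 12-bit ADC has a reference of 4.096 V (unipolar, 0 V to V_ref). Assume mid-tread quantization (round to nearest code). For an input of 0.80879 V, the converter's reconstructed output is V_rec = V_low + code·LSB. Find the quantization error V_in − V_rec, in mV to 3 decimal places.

-0.210 mV

LSB = 4.096/2^12 = 1.000 mV.
(0.80879 − 0)/0.001 = 808.7900; round gives code 809.
Code 809 maps back to 0 + 809×0.001 V = 0.809 V.
V_in − V_rec = -0.00021 V = -0.210 mV.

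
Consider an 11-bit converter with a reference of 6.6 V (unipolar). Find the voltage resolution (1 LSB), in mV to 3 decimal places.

Full-scale span = 6.6 V.
LSB = 6.6 / 2^11 = 6.6 / 2048 = 0.00322266 V = 3.223 mV.

3.223 mV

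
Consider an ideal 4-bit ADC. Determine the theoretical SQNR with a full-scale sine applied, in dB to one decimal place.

25.8 dB

SNR ≈ 6.02·N + 1.76 dB = 6.02·4 + 1.76 = 25.84 dB.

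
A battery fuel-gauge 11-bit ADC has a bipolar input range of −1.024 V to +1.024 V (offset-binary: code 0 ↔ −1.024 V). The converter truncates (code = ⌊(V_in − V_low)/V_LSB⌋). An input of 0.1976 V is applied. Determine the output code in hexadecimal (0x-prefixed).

code 0x4C5 (decimal 1221)

Full-scale span = 2.048 V; LSB = 2.048/2^11 = 1.000 mV.
(V_in − V_low)/LSB = (0.1976 − (−1.024)) / 0.001 = 1221.600.
So the output code is 1221.
In hexadecimal (0x-prefixed): 0x4C5.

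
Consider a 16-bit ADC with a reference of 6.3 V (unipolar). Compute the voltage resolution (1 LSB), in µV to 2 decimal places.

Full-scale span = 6.3 V.
LSB = 6.3 / 2^16 = 6.3 / 65536 = 9.61304e-05 V = 96.13 µV.

96.13 µV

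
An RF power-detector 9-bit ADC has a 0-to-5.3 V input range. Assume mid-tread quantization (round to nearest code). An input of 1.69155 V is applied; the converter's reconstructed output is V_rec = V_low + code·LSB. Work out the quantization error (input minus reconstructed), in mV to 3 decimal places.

4.245 mV

Step size: 5.3 V ÷ 2^9 = 10.352 mV.
(V_in − V_low)/LSB = (1.69155 − 0)/0.0103516 = 163.4101 → code 163 (round).
V_rec = 0 + 163·0.0103516 = 1.6873047 V.
Difference: 0.00424531 V → 4.245 mV.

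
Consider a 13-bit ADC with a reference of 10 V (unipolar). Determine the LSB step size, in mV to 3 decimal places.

Full-scale span = 10 V.
LSB = 10 / 2^13 = 10 / 8192 = 0.0012207 V = 1.221 mV.

1.221 mV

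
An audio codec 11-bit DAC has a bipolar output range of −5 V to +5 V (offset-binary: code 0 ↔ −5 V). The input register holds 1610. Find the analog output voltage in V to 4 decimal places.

2.8613 V

LSB = 10 V / 2^11 = 4.883 mV.
V_out = (−5) + 1610 × 0.00488281 V = 2.86133 V.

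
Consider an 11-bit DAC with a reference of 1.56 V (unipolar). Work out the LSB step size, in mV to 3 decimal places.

0.762 mV

Full-scale span = 1.56 V.
LSB = 1.56 / 2^11 = 1.56 / 2048 = 0.000761719 V = 0.762 mV.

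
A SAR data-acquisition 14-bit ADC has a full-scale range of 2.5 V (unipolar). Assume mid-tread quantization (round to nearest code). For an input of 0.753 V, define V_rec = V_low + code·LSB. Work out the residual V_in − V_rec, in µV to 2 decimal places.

-21.24 µV

One LSB is 2.5 V / 16384 = 152.59 µV.
(V_in − V_low)/LSB = (0.753 − 0)/0.000152588 = 4934.8608 → code 4935 (round).
V_rec = 0 + 4935·0.000152588 = 0.75302124 V.
Difference: -2.12402e-05 V → -21.24 µV.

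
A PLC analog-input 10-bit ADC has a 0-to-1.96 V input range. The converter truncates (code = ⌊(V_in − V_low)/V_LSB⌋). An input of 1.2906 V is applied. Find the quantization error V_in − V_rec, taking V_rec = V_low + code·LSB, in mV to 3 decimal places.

0.522 mV

One LSB is 1.96 V / 1024 = 1.914 mV.
Scaled input = 674.2727 LSBs, so code = 674.
Code 674 maps back to 0 + 674×0.00191406 V = 1.2900781 V.
Difference: 0.000521875 V → 0.522 mV.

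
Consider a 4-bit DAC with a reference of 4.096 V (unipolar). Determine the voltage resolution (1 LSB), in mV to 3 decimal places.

256.000 mV

Full-scale span = 4.096 V.
LSB = 4.096 / 2^4 = 4.096 / 16 = 0.256 V = 256.000 mV.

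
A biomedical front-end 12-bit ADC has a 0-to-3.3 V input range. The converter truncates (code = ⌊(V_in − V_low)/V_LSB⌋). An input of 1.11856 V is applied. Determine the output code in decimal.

code 1388

With 4096 levels over 3.3 V, one step is 0.806 mV.
(V_in − V_low)/LSB = (1.11856 − 0) / 0.000805664 = 1388.370.
So the output code is 1388.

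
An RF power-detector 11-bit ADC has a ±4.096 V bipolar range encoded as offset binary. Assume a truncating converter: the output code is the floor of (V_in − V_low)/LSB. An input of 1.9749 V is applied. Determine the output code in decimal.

code 1517

Full-scale span = 8.192 V; LSB = 8.192/2^11 = 4.000 mV.
(1.9749 − (−4.096)) / 0.004 = 1517.725 LSBs.
⌊·⌋(1517.725) = 1517.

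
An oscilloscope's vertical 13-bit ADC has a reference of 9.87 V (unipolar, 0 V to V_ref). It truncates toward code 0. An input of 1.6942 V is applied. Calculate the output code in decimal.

With 8192 levels over 9.87 V, one step is 1.205 mV.
(1.6942 − 0) / 0.00120483 = 1406.169 LSBs.
So the output code is 1406.

code 1406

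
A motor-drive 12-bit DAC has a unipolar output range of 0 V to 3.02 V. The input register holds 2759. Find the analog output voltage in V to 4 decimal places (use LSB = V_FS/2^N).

2.0342 V

LSB = 3.02 V / 2^12 = 0.737 mV.
V_out = 0 + 2759 × 0.000737305 V = 2.03422 V.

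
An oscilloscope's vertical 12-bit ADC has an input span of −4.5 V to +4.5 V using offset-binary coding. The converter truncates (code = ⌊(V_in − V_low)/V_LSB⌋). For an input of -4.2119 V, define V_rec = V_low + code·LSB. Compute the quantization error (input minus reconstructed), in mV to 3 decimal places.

0.258 mV

LSB = 9/2^12 = 2.197 mV.
Scaled input = 131.1175 LSBs, so code = 131.
V_rec = (−4.5) + 131·0.00219727 = -4.2121582 V.
Error = -4.2119 − (−4.2121582) = 0.000258203 V = 0.258 mV.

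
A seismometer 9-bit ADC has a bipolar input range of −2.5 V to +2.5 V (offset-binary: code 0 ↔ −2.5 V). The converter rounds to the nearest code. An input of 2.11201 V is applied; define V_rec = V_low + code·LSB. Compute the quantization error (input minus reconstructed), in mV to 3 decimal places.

2.635 mV

Step size: 5 V ÷ 2^9 = 9.766 mV.
(V_in − V_low)/LSB = (2.11201 − (−2.5))/0.00976562 = 472.2698 → code 472 (round).
Reconstructed: 2.109375 V.
Error = 2.11201 − 2.109375 = 0.002635 V = 2.635 mV.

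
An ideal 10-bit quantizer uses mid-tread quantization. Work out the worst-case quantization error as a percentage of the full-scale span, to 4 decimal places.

0.0488 %

Rounding → worst-case error = ½ LSB = V_FS/2^11, so 100/2048 = 0.0488281 % of full scale.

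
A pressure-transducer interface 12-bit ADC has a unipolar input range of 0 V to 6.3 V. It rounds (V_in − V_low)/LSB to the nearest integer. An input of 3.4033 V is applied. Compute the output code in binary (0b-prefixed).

code 0b100010100101 (decimal 2213)

LSB = 6.3 V / 4096 = 1.538 mV.
Input sits at 2212.685 steps above V_low.
Round → code 2213.
In binary (0b-prefixed): 0b100010100101.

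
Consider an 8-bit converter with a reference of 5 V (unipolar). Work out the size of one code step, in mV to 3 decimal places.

19.531 mV

Full-scale span = 5 V.
LSB = 5 / 2^8 = 5 / 256 = 0.0195312 V = 19.531 mV.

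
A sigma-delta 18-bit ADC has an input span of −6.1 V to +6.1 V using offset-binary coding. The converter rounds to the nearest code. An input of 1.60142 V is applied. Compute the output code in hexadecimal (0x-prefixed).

With 262144 levels over 12.2 V, one step is 46.54 µV.
Input sits at 165482.053 steps above V_low.
Round → code 165482.
In hexadecimal (0x-prefixed): 0x2866A.

code 0x2866A (decimal 165482)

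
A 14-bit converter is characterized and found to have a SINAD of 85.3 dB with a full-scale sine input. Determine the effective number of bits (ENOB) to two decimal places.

13.88 bits

ENOB = (SINAD − 1.76) / 6.02 = (85.3 − 1.76)/6.02 = 13.877.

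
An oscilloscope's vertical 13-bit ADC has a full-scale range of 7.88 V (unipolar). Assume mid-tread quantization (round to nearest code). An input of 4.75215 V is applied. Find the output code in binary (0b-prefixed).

LSB = 7.88 V / 8192 = 0.962 mV.
Input sits at 4940.306 steps above V_low.
round(4940.306) = 4940.
In binary (0b-prefixed): 0b1001101001100.

code 0b1001101001100 (decimal 4940)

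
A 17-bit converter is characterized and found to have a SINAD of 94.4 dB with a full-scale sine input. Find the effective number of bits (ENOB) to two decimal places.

ENOB = (SINAD − 1.76) / 6.02 = (94.4 − 1.76)/6.02 = 15.389.

15.39 bits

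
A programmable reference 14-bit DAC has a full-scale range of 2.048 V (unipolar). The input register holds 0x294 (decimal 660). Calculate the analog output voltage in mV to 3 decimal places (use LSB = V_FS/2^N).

82.500 mV

LSB = 2.048 V / 2^14 = 125.00 µV.
Code 0x294 = 660 decimal.
V_out = 0 + 660 × 0.000125 V = 0.0825 V.
= 82.500 mV.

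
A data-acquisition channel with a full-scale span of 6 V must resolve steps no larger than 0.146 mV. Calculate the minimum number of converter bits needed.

16 bits

Number of steps required ≥ 6 V / 0.146 mV = 41095.89.
Need 2^N ≥ 41095.89; 2^15 = 32768, 2^16 = 65536.
Minimum N = 16.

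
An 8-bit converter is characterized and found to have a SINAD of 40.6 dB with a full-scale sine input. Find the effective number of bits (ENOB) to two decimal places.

6.45 bits

ENOB = (SINAD − 1.76) / 6.02 = (40.6 − 1.76)/6.02 = 6.452.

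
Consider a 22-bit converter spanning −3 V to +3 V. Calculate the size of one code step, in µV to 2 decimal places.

Full-scale span = 6 V.
LSB = 6 / 2^22 = 6 / 4194304 = 1.43051e-06 V = 1.43 µV.

1.43 µV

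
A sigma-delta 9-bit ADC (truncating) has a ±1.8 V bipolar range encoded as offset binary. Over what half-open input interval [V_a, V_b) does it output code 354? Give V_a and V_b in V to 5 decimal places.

[0.68906 V, 0.69609 V)

LSB = 3.6/2^9 = 7.031 mV.
V_a = V_low + 354·LSB = 0.689063 V; V_b = V_low + 355·LSB = 0.696094 V.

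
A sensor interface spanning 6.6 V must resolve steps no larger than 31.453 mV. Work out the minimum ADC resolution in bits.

8 bits

Number of steps required ≥ 6.6 V / 31.453 mV = 209.84.
Need 2^N ≥ 209.84; 2^7 = 128, 2^8 = 256.
Minimum N = 8.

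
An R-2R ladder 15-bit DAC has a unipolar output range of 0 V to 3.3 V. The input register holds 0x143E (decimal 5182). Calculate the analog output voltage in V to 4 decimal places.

0.5219 V

LSB = 3.3 V / 2^15 = 100.71 µV.
Code 0x143E = 5182 decimal.
V_out = 0 + 5182 × 0.000100708 V = 0.521869 V.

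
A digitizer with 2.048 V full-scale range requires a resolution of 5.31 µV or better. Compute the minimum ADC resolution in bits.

19 bits

Number of steps required ≥ 2.048 V / 5.31 µV = 385687.38.
Need 2^N ≥ 385687.38; 2^18 = 262144, 2^19 = 524288.
Minimum N = 19.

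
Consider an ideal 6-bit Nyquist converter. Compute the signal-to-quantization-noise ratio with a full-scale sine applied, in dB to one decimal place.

37.9 dB

SNR ≈ 6.02·N + 1.76 dB = 6.02·6 + 1.76 = 37.88 dB.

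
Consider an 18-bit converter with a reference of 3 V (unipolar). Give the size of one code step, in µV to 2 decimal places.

Full-scale span = 3 V.
LSB = 3 / 2^18 = 3 / 262144 = 1.14441e-05 V = 11.44 µV.

11.44 µV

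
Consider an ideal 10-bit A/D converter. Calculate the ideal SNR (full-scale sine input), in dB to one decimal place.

SNR ≈ 6.02·N + 1.76 dB = 6.02·10 + 1.76 = 61.96 dB.

62.0 dB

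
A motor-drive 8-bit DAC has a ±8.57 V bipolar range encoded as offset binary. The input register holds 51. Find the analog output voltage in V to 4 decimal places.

-5.1554 V

LSB = 17.14 V / 2^8 = 66.953 mV.
V_out = (−8.57) + 51 × 0.0669531 V = -5.15539 V.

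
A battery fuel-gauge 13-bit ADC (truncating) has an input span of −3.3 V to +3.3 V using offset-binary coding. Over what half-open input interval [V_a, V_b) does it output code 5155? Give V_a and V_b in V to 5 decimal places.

[0.85320 V, 0.85400 V)

LSB = 6.6/2^13 = 0.806 mV.
V_a = V_low + 5155·LSB = 0.853198 V; V_b = V_low + 5156·LSB = 0.854004 V.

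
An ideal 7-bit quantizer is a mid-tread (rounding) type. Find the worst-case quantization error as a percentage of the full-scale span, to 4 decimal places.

Rounding → worst-case error = ½ LSB = V_FS/2^8, so 100/256 = 0.390625 % of full scale.

0.3906 %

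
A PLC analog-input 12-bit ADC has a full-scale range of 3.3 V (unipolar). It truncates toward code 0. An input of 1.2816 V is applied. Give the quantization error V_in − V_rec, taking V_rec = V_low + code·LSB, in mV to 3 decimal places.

LSB = 3.3/2^12 = 0.806 mV.
Scaled input = 1590.7375 LSBs, so code = 1590.
Code 1590 maps back to 0 + 1590×0.000805664 V = 1.2810059 V.
V_in − V_rec = 0.000594141 V = 0.594 mV.

0.594 mV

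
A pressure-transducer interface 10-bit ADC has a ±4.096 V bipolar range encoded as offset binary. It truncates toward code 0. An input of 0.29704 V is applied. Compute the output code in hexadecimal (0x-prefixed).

code 0x225 (decimal 549)

Full-scale span = 8.192 V; LSB = 8.192/2^10 = 8.000 mV.
(V_in − V_low)/LSB = (0.29704 − (−4.096)) / 0.008 = 549.130.
Floor → code 549.
In hexadecimal (0x-prefixed): 0x225.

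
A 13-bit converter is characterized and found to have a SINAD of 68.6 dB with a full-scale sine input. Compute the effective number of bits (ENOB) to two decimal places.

11.10 bits

ENOB = (SINAD − 1.76) / 6.02 = (68.6 − 1.76)/6.02 = 11.103.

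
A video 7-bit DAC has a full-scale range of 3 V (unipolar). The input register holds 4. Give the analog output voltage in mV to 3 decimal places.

LSB = 3 V / 2^7 = 23.438 mV.
V_out = 0 + 4 × 0.0234375 V = 0.09375 V.
= 93.750 mV.

93.750 mV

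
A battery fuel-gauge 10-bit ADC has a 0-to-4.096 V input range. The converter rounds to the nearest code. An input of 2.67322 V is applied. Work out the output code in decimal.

code 668

With 1024 levels over 4.096 V, one step is 4.000 mV.
Input sits at 668.305 steps above V_low.
Round → code 668.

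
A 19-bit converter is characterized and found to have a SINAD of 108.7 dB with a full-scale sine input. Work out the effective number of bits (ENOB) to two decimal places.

ENOB = (SINAD − 1.76) / 6.02 = (108.7 − 1.76)/6.02 = 17.764.

17.76 bits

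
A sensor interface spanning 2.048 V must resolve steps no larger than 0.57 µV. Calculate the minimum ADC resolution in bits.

22 bits

Number of steps required ≥ 2.048 V / 0.57 µV = 3592982.46.
Need 2^N ≥ 3592982.46; 2^21 = 2097152, 2^22 = 4194304.
Minimum N = 22.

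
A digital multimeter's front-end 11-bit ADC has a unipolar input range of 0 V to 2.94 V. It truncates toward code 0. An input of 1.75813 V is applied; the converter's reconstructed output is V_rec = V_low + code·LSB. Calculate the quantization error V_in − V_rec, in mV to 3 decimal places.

1.021 mV

LSB = 2.94/2^11 = 1.436 mV.
Scaled input = 1224.7110 LSBs, so code = 1224.
Reconstructed: 1.7571094 V.
Difference: 0.00102063 V → 1.021 mV.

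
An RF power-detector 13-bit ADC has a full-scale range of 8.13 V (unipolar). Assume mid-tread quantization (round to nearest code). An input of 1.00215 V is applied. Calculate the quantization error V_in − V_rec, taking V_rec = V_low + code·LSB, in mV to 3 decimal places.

-0.206 mV

One LSB is 8.13 V / 8192 = 0.992 mV.
(1.00215 − 0)/0.000992432 = 1009.7925; round gives code 1010.
Reconstructed: 1.002356 V.
Error = 1.00215 − 1.002356 = -0.000205957 V = -0.206 mV.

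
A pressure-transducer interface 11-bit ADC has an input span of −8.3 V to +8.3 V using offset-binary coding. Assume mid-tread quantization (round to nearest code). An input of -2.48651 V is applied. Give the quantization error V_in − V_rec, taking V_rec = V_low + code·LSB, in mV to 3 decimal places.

1.869 mV

One LSB is 16.6 V / 2048 = 8.105 mV.
(V_in − V_low)/LSB = (-2.48651 − (−8.3))/0.00810547 = 717.2306 → code 717 (round).
V_rec = (−8.3) + 717·0.00810547 = -2.4883789 V.
Error = -2.48651 − (−2.4883789) = 0.00186891 V = 1.869 mV.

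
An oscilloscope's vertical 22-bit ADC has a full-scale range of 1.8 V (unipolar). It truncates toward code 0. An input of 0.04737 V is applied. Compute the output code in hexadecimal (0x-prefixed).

With 4194304 levels over 1.8 V, one step is 0.43 µV.
(V_in − V_low)/LSB = (0.04737 − 0) / 4.29153e-07 = 110380.100.
So the output code is 110380.
In hexadecimal (0x-prefixed): 0x1AF2C.

code 0x1AF2C (decimal 110380)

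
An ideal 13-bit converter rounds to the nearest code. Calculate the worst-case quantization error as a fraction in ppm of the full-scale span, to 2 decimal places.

61.04 ppm

Rounding → worst-case error = ½ LSB = V_FS/2^14, so 1e+06/16384 = 61.0352 ppm of full scale.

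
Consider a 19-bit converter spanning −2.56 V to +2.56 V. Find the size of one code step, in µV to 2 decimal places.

Full-scale span = 5.12 V.
LSB = 5.12 / 2^19 = 5.12 / 524288 = 9.76563e-06 V = 9.77 µV.

9.77 µV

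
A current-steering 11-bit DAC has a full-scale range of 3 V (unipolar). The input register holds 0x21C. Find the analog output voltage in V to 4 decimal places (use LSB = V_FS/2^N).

0.7910 V

LSB = 3 V / 2^11 = 1.465 mV.
Code 0x21C = 540 decimal.
V_out = 0 + 540 × 0.00146484 V = 0.791016 V.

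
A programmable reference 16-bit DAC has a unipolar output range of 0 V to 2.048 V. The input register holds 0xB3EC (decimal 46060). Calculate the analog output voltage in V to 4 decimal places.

1.4394 V

LSB = 2.048 V / 2^16 = 31.25 µV.
Code 0xB3EC = 46060 decimal.
V_out = 0 + 46060 × 3.125e-05 V = 1.43938 V.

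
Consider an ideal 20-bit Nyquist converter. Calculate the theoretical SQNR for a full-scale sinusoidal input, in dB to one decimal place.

SNR ≈ 6.02·N + 1.76 dB = 6.02·20 + 1.76 = 122.16 dB.

122.2 dB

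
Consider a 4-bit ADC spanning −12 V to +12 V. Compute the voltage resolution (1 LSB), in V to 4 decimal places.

1.5000 V

Full-scale span = 24 V.
LSB = 24 / 2^4 = 24 / 16 = 1.5 V = 1.5000 V.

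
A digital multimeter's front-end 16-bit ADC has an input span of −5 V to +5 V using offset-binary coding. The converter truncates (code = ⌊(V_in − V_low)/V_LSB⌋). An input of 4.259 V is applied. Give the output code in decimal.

code 60679

With 65536 levels over 10 V, one step is 152.59 µV.
(V_in − V_low)/LSB = (4.259 − (−5)) / 0.000152588 = 60679.782.
⌊·⌋(60679.782) = 60679.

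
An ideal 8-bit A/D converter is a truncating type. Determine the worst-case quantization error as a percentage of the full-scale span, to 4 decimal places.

Truncating → worst-case error = 1 LSB = V_FS/2^8, so 100/256 = 0.390625 % of full scale.

0.3906 %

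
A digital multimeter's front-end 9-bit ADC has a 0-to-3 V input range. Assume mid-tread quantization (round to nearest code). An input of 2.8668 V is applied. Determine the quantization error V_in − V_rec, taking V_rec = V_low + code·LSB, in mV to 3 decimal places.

LSB = 3/2^9 = 5.859 mV.
(V_in − V_low)/LSB = (2.8668 − 0)/0.00585938 = 489.2672 → code 489 (round).
Reconstructed: 2.8652344 V.
Difference: 0.00156562 V → 1.566 mV.

1.566 mV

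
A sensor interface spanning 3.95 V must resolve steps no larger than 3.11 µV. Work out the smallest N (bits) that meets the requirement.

21 bits

Number of steps required ≥ 3.95 V / 3.11 µV = 1270096.46.
Need 2^N ≥ 1270096.46; 2^20 = 1048576, 2^21 = 2097152.
Minimum N = 21.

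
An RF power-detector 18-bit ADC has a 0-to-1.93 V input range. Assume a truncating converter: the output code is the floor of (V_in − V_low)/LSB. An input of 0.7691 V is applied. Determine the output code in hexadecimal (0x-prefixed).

LSB = 1.93 V / 262144 = 7.36 µV.
(V_in − V_low)/LSB = (0.7691 − 0) / 7.36237e-06 = 104463.705.
So the output code is 104463.
In hexadecimal (0x-prefixed): 0x1980F.

code 0x1980F (decimal 104463)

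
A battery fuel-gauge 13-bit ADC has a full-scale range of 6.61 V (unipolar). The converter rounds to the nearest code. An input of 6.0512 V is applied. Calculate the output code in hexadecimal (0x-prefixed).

code 0x1D4B (decimal 7499)

Full-scale span = 6.61 V; LSB = 6.61/2^13 = 0.807 mV.
Input sits at 7499.460 steps above V_low.
Round → code 7499.
In hexadecimal (0x-prefixed): 0x1D4B.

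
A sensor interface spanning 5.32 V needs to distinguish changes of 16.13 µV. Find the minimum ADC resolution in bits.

19 bits

Number of steps required ≥ 5.32 V / 16.13 µV = 329820.21.
Need 2^N ≥ 329820.21; 2^18 = 262144, 2^19 = 524288.
Minimum N = 19.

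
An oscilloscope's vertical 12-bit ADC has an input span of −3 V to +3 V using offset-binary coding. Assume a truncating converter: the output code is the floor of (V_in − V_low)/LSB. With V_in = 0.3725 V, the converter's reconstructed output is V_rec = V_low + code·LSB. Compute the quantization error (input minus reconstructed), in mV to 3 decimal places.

0.430 mV

LSB = 6/2^12 = 1.465 mV.
(V_in − V_low)/LSB = (0.3725 − (−3))/0.00146484 = 2302.2933 → code 2302 (floor).
Reconstructed: 0.37207031 V.
Difference: 0.000429688 V → 0.430 mV.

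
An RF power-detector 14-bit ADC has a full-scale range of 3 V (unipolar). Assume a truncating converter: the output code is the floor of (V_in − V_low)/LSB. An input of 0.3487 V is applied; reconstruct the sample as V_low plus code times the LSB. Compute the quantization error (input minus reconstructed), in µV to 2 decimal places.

LSB = 3/2^14 = 183.11 µV.
Scaled input = 1904.3669 LSBs, so code = 1904.
V_rec = 0 + 1904·0.000183105 = 0.34863281 V.
V_in − V_rec = 6.71875e-05 V = 67.19 µV.

67.19 µV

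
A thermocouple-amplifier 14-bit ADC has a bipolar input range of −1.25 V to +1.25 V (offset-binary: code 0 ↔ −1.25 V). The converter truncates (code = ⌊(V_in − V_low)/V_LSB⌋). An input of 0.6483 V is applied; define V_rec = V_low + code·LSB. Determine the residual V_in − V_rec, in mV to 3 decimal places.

Step size: 2.5 V ÷ 2^14 = 152.59 µV.
Scaled input = 12440.6989 LSBs, so code = 12440.
V_rec = (−1.25) + 12440·0.000152588 = 0.64819336 V.
Difference: 0.000106641 V → 0.107 mV.

0.107 mV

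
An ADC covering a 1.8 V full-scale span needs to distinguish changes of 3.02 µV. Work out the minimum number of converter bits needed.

20 bits

Number of steps required ≥ 1.8 V / 3.02 µV = 596026.49.
Need 2^N ≥ 596026.49; 2^19 = 524288, 2^20 = 1048576.
Minimum N = 20.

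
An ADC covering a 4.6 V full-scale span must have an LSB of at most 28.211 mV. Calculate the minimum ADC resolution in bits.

Number of steps required ≥ 4.6 V / 28.211 mV = 163.06.
Need 2^N ≥ 163.06; 2^7 = 128, 2^8 = 256.
Minimum N = 8.

8 bits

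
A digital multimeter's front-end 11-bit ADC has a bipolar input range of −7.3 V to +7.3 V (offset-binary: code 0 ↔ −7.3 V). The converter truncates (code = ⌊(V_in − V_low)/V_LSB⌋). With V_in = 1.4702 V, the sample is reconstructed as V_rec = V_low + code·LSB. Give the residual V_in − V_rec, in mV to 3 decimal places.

1.645 mV

LSB = 14.6/2^11 = 7.129 mV.
(V_in − V_low)/LSB = (1.4702 − (−7.3))/0.00712891 = 1230.2308 → code 1230 (floor).
V_rec = (−7.3) + 1230·0.00712891 = 1.4685547 V.
Error = 1.4702 − 1.4685547 = 0.00164531 V = 1.645 mV.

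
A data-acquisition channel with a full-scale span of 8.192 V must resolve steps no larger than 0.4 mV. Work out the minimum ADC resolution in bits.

Number of steps required ≥ 8.192 V / 0.4 mV = 20480.00.
Need 2^N ≥ 20480.00; 2^14 = 16384, 2^15 = 32768.
Minimum N = 15.

15 bits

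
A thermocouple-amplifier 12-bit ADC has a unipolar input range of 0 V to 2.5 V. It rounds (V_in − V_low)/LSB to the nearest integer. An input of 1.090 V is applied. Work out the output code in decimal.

LSB = 2.5 V / 4096 = 0.610 mV.
(1.090 − 0) / 0.000610352 = 1785.856 LSBs.
Round → code 1786.

code 1786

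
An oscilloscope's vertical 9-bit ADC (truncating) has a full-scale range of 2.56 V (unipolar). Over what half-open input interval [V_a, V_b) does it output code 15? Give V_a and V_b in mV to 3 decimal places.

[75.000 mV, 80.000 mV)

LSB = 2.56/2^9 = 5.000 mV.
V_a = V_low + 15·LSB = 0.075 V; V_b = V_low + 16·LSB = 0.08 V.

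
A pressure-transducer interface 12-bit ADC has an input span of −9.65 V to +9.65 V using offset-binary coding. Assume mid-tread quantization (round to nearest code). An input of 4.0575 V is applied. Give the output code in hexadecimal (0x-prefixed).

LSB = 19.3 V / 4096 = 4.712 mV.
Input sits at 2909.115 steps above V_low.
Round → code 2909.
In hexadecimal (0x-prefixed): 0xB5D.

code 0xB5D (decimal 2909)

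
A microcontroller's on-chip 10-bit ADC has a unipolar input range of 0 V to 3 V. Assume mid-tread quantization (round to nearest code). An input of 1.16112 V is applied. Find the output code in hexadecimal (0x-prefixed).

With 1024 levels over 3 V, one step is 2.930 mV.
Input sits at 396.329 steps above V_low.
Round → code 396.
In hexadecimal (0x-prefixed): 0x18C.

code 0x18C (decimal 396)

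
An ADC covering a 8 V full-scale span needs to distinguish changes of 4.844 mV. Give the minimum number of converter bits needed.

Number of steps required ≥ 8 V / 4.844 mV = 1651.53.
Need 2^N ≥ 1651.53; 2^10 = 1024, 2^11 = 2048.
Minimum N = 11.

11 bits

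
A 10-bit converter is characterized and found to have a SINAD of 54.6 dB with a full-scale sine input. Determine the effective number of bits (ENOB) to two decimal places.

8.78 bits

ENOB = (SINAD − 1.76) / 6.02 = (54.6 − 1.76)/6.02 = 8.777.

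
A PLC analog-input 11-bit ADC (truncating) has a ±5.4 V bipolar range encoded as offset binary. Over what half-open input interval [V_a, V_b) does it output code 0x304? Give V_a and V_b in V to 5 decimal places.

LSB = 10.8/2^11 = 5.273 mV.
Code 0x304 = 772 decimal.
V_a = V_low + 772·LSB = -1.32891 V; V_b = V_low + 773·LSB = -1.32363 V.

[-1.32891 V, -1.32363 V)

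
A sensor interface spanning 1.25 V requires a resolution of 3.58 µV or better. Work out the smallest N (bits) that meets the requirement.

19 bits

Number of steps required ≥ 1.25 V / 3.58 µV = 349162.01.
Need 2^N ≥ 349162.01; 2^18 = 262144, 2^19 = 524288.
Minimum N = 19.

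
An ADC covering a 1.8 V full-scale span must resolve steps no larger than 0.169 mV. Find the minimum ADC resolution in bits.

14 bits

Number of steps required ≥ 1.8 V / 0.169 mV = 10650.89.
Need 2^N ≥ 10650.89; 2^13 = 8192, 2^14 = 16384.
Minimum N = 14.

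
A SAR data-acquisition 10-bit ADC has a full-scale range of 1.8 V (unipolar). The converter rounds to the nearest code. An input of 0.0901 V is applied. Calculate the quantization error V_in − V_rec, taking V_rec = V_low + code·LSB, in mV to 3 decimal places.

0.452 mV

One LSB is 1.8 V / 1024 = 1.758 mV.
(V_in − V_low)/LSB = (0.0901 − 0)/0.00175781 = 51.2569 → code 51 (round).
V_rec = 0 + 51·0.00175781 = 0.089648437 V.
Error = 0.0901 − 0.089648437 = 0.000451562 V = 0.452 mV.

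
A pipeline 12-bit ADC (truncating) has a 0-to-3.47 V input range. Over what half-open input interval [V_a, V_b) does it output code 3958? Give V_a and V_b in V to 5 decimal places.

[3.35309 V, 3.35394 V)

LSB = 3.47/2^12 = 0.847 mV.
V_a = V_low + 3958·LSB = 3.35309 V; V_b = V_low + 3959·LSB = 3.35394 V.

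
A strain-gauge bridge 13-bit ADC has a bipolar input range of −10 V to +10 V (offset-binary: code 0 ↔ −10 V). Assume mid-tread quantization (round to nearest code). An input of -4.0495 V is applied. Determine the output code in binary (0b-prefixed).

code 0b100110000101 (decimal 2437)

With 8192 levels over 20 V, one step is 2.441 mV.
(V_in − V_low)/LSB = (-4.0495 − (−10)) / 0.00244141 = 2437.325.
Round → code 2437.
In binary (0b-prefixed): 0b100110000101.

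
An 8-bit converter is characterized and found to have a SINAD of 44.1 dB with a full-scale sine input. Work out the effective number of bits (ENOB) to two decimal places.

ENOB = (SINAD − 1.76) / 6.02 = (44.1 − 1.76)/6.02 = 7.033.

7.03 bits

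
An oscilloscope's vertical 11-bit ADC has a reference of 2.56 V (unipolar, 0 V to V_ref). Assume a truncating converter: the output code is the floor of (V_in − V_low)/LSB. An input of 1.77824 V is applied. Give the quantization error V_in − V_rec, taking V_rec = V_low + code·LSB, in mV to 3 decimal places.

Step size: 2.56 V ÷ 2^11 = 1.250 mV.
(V_in − V_low)/LSB = (1.77824 − 0)/0.00125 = 1422.5920 → code 1422 (floor).
Code 1422 maps back to 0 + 1422×0.00125 V = 1.7775 V.
Error = 1.77824 − 1.7775 = 0.00074 V = 0.740 mV.

0.740 mV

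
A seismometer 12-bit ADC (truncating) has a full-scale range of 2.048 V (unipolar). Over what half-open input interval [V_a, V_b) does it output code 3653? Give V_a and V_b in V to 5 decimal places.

LSB = 2.048/2^12 = 0.500 mV.
V_a = V_low + 3653·LSB = 1.8265 V; V_b = V_low + 3654·LSB = 1.827 V.

[1.82650 V, 1.82700 V)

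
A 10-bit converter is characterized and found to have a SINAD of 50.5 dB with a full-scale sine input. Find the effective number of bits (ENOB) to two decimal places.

ENOB = (SINAD − 1.76) / 6.02 = (50.5 − 1.76)/6.02 = 8.096.

8.10 bits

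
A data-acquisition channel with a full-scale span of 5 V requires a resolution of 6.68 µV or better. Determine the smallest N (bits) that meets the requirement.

20 bits

Number of steps required ≥ 5 V / 6.68 µV = 748502.99.
Need 2^N ≥ 748502.99; 2^19 = 524288, 2^20 = 1048576.
Minimum N = 20.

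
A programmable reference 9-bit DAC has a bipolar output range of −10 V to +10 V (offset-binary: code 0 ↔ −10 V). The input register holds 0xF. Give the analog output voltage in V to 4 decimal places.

LSB = 20 V / 2^9 = 39.062 mV.
Code 0xF = 15 decimal.
V_out = (−10) + 15 × 0.0390625 V = -9.41406 V.

-9.4141 V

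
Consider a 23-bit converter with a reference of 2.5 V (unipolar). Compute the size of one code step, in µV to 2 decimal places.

0.30 µV

Full-scale span = 2.5 V.
LSB = 2.5 / 2^23 = 2.5 / 8388608 = 2.98023e-07 V = 0.30 µV.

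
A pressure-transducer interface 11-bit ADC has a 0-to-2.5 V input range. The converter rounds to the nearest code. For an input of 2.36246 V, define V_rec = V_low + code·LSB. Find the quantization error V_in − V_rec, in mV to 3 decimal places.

Step size: 2.5 V ÷ 2^11 = 1.221 mV.
(V_in − V_low)/LSB = (2.36246 − 0)/0.0012207 = 1935.3272 → code 1935 (round).
Code 1935 maps back to 0 + 1935×0.0012207 V = 2.3620605 V.
V_in − V_rec = 0.000399453 V = 0.399 mV.

0.399 mV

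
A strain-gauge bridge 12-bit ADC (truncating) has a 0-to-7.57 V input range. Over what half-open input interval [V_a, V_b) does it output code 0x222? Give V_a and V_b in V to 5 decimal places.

LSB = 7.57/2^12 = 1.848 mV.
Code 0x222 = 546 decimal.
V_a = V_low + 546·LSB = 1.00909 V; V_b = V_low + 547·LSB = 1.01094 V.

[1.00909 V, 1.01094 V)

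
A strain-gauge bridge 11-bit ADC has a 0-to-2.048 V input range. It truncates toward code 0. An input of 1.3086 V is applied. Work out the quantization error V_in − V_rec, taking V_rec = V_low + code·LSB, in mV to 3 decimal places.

0.600 mV

Step size: 2.048 V ÷ 2^11 = 1.000 mV.
(V_in − V_low)/LSB = (1.3086 − 0)/0.001 = 1308.6000 → code 1308 (floor).
Reconstructed: 1.308 V.
V_in − V_rec = 0.0006 V = 0.600 mV.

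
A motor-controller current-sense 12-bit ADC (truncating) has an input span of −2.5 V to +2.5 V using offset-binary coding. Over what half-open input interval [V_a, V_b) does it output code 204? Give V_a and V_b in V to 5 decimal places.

[-2.25098 V, -2.24976 V)

LSB = 5/2^12 = 1.221 mV.
V_a = V_low + 204·LSB = -2.25098 V; V_b = V_low + 205·LSB = -2.24976 V.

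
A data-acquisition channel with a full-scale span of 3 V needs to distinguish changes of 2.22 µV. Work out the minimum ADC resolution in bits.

21 bits

Number of steps required ≥ 3 V / 2.22 µV = 1351351.35.
Need 2^N ≥ 1351351.35; 2^20 = 1048576, 2^21 = 2097152.
Minimum N = 21.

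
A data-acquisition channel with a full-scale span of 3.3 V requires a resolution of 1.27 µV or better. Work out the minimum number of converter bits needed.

Number of steps required ≥ 3.3 V / 1.27 µV = 2598425.20.
Need 2^N ≥ 2598425.20; 2^21 = 2097152, 2^22 = 4194304.
Minimum N = 22.

22 bits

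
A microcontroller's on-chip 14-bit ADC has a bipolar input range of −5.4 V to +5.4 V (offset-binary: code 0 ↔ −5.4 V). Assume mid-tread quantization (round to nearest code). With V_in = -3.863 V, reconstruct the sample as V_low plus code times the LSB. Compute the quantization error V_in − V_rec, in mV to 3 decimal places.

One LSB is 10.8 V / 16384 = 0.659 mV.
(-3.863 − (−5.4))/0.00065918 = 2331.6859; round gives code 2332.
V_rec = (−5.4) + 2332·0.00065918 = -3.862793 V.
Difference: -0.000207031 V → -0.207 mV.

-0.207 mV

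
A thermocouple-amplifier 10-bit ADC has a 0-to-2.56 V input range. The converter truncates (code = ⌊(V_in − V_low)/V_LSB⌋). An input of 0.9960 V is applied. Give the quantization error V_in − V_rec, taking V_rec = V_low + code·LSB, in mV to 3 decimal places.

One LSB is 2.56 V / 1024 = 2.500 mV.
(V_in − V_low)/LSB = (0.9960 − 0)/0.0025 = 398.4000 → code 398 (floor).
Reconstructed: 0.995 V.
Difference: 0.001 V → 1.000 mV.

1.000 mV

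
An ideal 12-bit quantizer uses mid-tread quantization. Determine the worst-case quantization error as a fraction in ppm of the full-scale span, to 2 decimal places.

Rounding → worst-case error = ½ LSB = V_FS/2^13, so 1e+06/8192 = 122.07 ppm of full scale.

122.07 ppm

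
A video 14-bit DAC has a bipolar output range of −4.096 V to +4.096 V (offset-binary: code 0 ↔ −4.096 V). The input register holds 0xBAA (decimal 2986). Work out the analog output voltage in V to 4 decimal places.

-2.6030 V

LSB = 8.192 V / 2^14 = 0.500 mV.
Code 0xBAA = 2986 decimal.
V_out = (−4.096) + 2986 × 0.0005 V = -2.603 V.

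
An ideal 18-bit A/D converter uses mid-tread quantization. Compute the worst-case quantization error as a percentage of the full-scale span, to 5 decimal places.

Rounding → worst-case error = ½ LSB = V_FS/2^19, so 100/524288 = 0.000190735 % of full scale.

0.00019 %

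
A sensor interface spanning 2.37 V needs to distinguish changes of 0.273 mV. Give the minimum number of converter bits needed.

Number of steps required ≥ 2.37 V / 0.273 mV = 8681.32.
Need 2^N ≥ 8681.32; 2^13 = 8192, 2^14 = 16384.
Minimum N = 14.

14 bits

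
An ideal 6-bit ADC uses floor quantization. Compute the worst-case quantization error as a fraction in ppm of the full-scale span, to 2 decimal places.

Truncating → worst-case error = 1 LSB = V_FS/2^6, so 1e+06/64 = 15625 ppm of full scale.

15625.00 ppm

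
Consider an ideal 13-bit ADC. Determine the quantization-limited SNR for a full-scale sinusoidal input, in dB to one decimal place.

80.0 dB

SNR ≈ 6.02·N + 1.76 dB = 6.02·13 + 1.76 = 80.02 dB.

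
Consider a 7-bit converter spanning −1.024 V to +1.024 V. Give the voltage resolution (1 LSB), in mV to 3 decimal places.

16.000 mV

Full-scale span = 2.048 V.
LSB = 2.048 / 2^7 = 2.048 / 128 = 0.016 V = 16.000 mV.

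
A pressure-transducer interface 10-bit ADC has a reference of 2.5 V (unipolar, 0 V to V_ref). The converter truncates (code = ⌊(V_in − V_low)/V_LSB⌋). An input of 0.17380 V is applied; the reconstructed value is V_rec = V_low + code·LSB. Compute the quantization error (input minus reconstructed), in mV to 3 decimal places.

LSB = 2.5/2^10 = 2.441 mV.
(V_in − V_low)/LSB = (0.17380 − 0)/0.00244141 = 71.1885 → code 71 (floor).
Reconstructed: 0.17333984 V.
Difference: 0.000460156 V → 0.460 mV.

0.460 mV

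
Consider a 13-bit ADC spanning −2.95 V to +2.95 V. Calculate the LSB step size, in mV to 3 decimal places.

0.720 mV

Full-scale span = 5.9 V.
LSB = 5.9 / 2^13 = 5.9 / 8192 = 0.000720215 V = 0.720 mV.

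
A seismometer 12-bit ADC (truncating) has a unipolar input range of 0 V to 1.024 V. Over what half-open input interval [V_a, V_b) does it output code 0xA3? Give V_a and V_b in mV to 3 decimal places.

LSB = 1.024/2^12 = 250.00 µV.
Code 0xA3 = 163 decimal.
V_a = V_low + 163·LSB = 0.04075 V; V_b = V_low + 164·LSB = 0.041 V.

[40.750 mV, 41.000 mV)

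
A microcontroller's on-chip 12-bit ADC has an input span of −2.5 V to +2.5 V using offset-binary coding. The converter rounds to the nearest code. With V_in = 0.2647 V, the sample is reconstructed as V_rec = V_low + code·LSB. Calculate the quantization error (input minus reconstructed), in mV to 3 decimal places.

-0.193 mV

LSB = 5/2^12 = 1.221 mV.
(V_in − V_low)/LSB = (0.2647 − (−2.5))/0.0012207 = 2264.8422 → code 2265 (round).
V_rec = (−2.5) + 2265·0.0012207 = 0.26489258 V.
Difference: -0.000192578 V → -0.193 mV.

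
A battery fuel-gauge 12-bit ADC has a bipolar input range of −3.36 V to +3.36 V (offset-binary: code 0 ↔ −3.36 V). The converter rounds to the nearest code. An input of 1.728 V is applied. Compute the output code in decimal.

code 3101

With 4096 levels over 6.72 V, one step is 1.641 mV.
Input sits at 3101.257 steps above V_low.
Round → code 3101.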